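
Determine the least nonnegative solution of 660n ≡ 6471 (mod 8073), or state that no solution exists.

1392

gcd(8073, 660):
  8073 = 12*660 + 153
  660 = 4*153 + 48
  153 = 3*48 + 9
  48 = 5*9 + 3
  9 = 3*3
so gcd(8073, 660) = 3.
3 divides 6471, so solutions exist.
Back-substitute for Bézout coefficients:
  3 = 48 - 5*9
  ... = 660*(844) + 8073*(-69)
So 660*(844) ≡ 3 (mod 8073); multiply by 2157: n ≡ 1820508 (mod 2691).
Smallest nonnegative: n = 1820508 mod 2691 = 1392.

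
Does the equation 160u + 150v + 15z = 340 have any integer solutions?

gcd(160, 150) = 10.
gcd(10, 15) = 5.
5 divides 340, so integer solutions exist.

yes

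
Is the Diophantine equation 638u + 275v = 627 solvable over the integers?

gcd(638, 275):
  638 = 2·275 + 88
  275 = 3·88 + 11
  88 = 8·11
so gcd(638, 275) = 11.
11 divides 627, so integer solutions exist.

yes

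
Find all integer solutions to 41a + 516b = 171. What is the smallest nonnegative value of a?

495

gcd(516, 41):
  516 = 12×41 + 24
  41 = 1×24 + 17
  24 = 1×17 + 7
  17 = 2×7 + 3
  7 = 2×3 + 1
  3 = 3×1
so gcd(516, 41) = 1.
1 divides 171, so solutions exist.
Back-substitute for Bézout coefficients:
  1 = 7 - 2×3
  ... = 41×(-151) + 516×(12)
Scale by 171/1 = 171: (a₀, b₀) = (-25821, 2052).
General solution: a = -25821 + 516t, b = 2052 - 41t for integer t.
a ≥ 0: smallest is -25821 mod 516 = 495 (at t = 51), with b = -39.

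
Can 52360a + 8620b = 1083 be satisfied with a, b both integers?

gcd(52360, 8620) = 20  (52360 = 6×8620 + 640, 8620 = 13×640 + 300, 640 = 2×300 + 40, 300 = 7×40 + 20, 40 = 2×20).
20 does not divide 1083 (remainder 3), so no integer solutions.

no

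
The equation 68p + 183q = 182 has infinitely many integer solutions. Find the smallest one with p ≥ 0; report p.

148

gcd(183, 68):
  183 = 2·68 + 47
  68 = 1·47 + 21
  47 = 2·21 + 5
  21 = 4·5 + 1
  5 = 5·1
so gcd(183, 68) = 1.
1 divides 182, so solutions exist.
Back-substitute for Bézout coefficients:
  1 = 21 - 4·5
  ... = 68·(35) + 183·(-13)
Scale by 182/1 = 182: (p₀, q₀) = (6370, -2366).
General solution: p = 6370 + 183t, q = -2366 - 68t for integer t.
p ≥ 0: smallest is 6370 mod 183 = 148 (at t = -34), with q = -54.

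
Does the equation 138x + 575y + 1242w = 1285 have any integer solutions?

gcd(575, 138) = 23  (575 = 4×138 + 23, 138 = 6×23).
gcd(23, 1242) = 23.
23 does not divide 1285 (remainder 20), so no integer solutions.

no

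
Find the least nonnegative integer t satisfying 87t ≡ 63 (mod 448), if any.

217

gcd(448, 87) = 1  (448 = 5×87 + 13, 87 = 6×13 + 9, 13 = 1×9 + 4, 9 = 2×4 + 1, 4 = 4×1).
1 divides 63, so solutions exist.
Back-substituting, 87×(103) + 448×(-20) = 1.
So 87×(103) ≡ 1 (mod 448); multiply by 63: t ≡ 6489 (mod 448).
Smallest nonnegative: t = 6489 mod 448 = 217.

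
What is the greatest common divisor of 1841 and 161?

7

gcd(1841, 161):
  1841 = 11×161 + 70
  161 = 2×70 + 21
  70 = 3×21 + 7
  21 = 3×7
so gcd(1841, 161) = 7.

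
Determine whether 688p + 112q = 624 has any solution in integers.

gcd(688, 112):
  688 = 6·112 + 16
  112 = 7·16
so gcd(688, 112) = 16.
16 divides 624, so integer solutions exist.

yes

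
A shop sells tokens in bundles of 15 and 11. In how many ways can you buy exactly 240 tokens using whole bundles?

2

Need nonnegative integers with 15j + 11k = 240.
gcd(15, 11) = 1, and 15·(3) + 11·(-4) = 1.
So (j₀, k₀) = (720, -960); general j = 720 + 11t, k = -960 - 15t.
j ≥ 0 ⇒ t ≥ -65; k ≥ 0 ⇒ t ≤ -64. That's 2 values of t.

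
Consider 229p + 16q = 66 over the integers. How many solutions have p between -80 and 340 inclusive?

26

gcd(229, 16) = 1  (229 = 14*16 + 5, 16 = 3*5 + 1, 5 = 5*1).
Back-substituting, 229*(-3) + 16*(43) = 1.
Scale by 66: particular solution (-198, 2838); reduce p mod 16: (10, -139).
General solution: p = 10 + 16t, q = -139 - 229t for integer t.
-80 ≤ 10 + 16t ≤ 340 gives t ∈ [-5, 20], which is 26 values.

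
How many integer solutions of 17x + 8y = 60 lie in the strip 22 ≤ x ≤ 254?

29

gcd(17, 8) = 1.
By Bézout, 17·(1) + 8·(-2) = 1.
Particular solution: (4, -1).
General solution: x = 4 + 8t, y = -1 - 17t for integer t.
22 ≤ 4 + 8t ≤ 254 gives t ∈ [3, 31], which is 29 values.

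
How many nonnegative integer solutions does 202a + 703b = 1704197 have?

gcd(703, 202) = 1.
By Bézout, 202·(-87) + 703·(25) = 1.
One solution: (373, 2317).
General: a = 373 + 703t, b = 2317 - 202t.
a ≥ 0 ⇒ t ≥ 0; b ≥ 0 ⇒ t ≤ 11. So t ∈ [0, 11]: 12 solutions.

12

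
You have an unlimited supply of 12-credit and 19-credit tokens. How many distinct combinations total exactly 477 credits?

2

Need nonnegative integers with 12j + 19k = 477.
gcd(12, 19) = 1, and 12·(8) + 19·(-5) = 1.
So (j₀, k₀) = (3816, -2385); general j = 3816 + 19t, k = -2385 - 12t.
j ≥ 0 ⇒ t ≥ -200; k ≥ 0 ⇒ t ≤ -199. That's 2 values of t.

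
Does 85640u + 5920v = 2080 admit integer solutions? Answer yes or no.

yes

gcd(85640, 5920) = 40  (85640 = 14·5920 + 2760, 5920 = 2·2760 + 400, 2760 = 6·400 + 360, 400 = 1·360 + 40, 360 = 9·40).
40 divides 2080, so integer solutions exist.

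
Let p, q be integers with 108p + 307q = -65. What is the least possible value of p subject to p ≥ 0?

gcd(307, 108) = 1  (307 = 2×108 + 91, 108 = 1×91 + 17, 91 = 5×17 + 6, 17 = 2×6 + 5, 6 = 1×5 + 1, 5 = 5×1).
1 divides -65, so solutions exist.
Back-substituting, 108×(-54) + 307×(19) = 1.
Scale by -65/1 = -65: (p₀, q₀) = (3510, -1235).
General solution: p = 3510 + 307t, q = -1235 - 108t for integer t.
p ≥ 0: smallest is 3510 mod 307 = 133 (at t = -11), with q = -47.

133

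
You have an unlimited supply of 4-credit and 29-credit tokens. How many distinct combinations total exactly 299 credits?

Need nonnegative integers with 4j + 29k = 299.
gcd(4, 29) = 1, and 4·(-7) + 29·(1) = 1.
So (j₀, k₀) = (-2093, 299); general j = -2093 + 29t, k = 299 - 4t.
j ≥ 0 ⇒ t ≥ 73; k ≥ 0 ⇒ t ≤ 74. That's 2 values of t.

2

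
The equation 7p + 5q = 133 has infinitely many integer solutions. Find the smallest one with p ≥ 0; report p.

4

gcd(7, 5) = 1  (7 = 1*5 + 2, 5 = 2*2 + 1, 2 = 2*1).
1 divides 133, so solutions exist.
Back-substituting, 7*(-2) + 5*(3) = 1.
Scale by 133/1 = 133: (p₀, q₀) = (-266, 399).
General solution: p = -266 + 5t, q = 399 - 7t for integer t.
p ≥ 0: smallest is -266 mod 5 = 4 (at t = 54), with q = 21.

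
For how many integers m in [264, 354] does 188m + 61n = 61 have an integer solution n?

1

gcd(188, 61):
  188 = 3*61 + 5
  61 = 12*5 + 1
  5 = 5*1
so gcd(188, 61) = 1.
Back-substitute for Bézout coefficients:
  1 = 61 - 12*5
  ... = 188*(-12) + 61*(37)
Scale by 61: particular solution (-732, 2257); reduce m mod 61: (0, 1).
General solution: m = 0 + 61t, n = 1 - 188t for integer t.
264 ≤ 0 + 61t ≤ 354 gives t ∈ [5, 5], which is 1 value.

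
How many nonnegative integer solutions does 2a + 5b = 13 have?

gcd(5, 2) = 1.
By Bézout, 2*(-2) + 5*(1) = 1.
One solution: (4, 1).
General: a = 4 + 5t, b = 1 - 2t.
a ≥ 0 ⇒ t ≥ 0; b ≥ 0 ⇒ t ≤ 0. So t ∈ [0, 0]: 1 solution.

1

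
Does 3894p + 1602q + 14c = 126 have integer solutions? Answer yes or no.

yes

gcd(3894, 1602) = 6  (3894 = 2*1602 + 690, 1602 = 2*690 + 222, 690 = 3*222 + 24, 222 = 9*24 + 6, 24 = 4*6).
gcd(6, 14) = 2.
2 divides 126, so integer solutions exist.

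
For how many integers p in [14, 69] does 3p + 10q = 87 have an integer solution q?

gcd(10, 3) = 1  (10 = 3×3 + 1, 3 = 3×1).
Back-substituting, 3×(-3) + 10×(1) = 1.
Scale by 87: particular solution (-261, 87); reduce p mod 10: (9, 6).
General solution: p = 9 + 10t, q = 6 - 3t for integer t.
14 ≤ 9 + 10t ≤ 69 gives t ∈ [1, 6], which is 6 values.

6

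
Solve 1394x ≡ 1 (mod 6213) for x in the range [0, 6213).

5540

gcd(6213, 1394) = 1.
By Bézout, 1394*(-673) + 6213*(151) = 1.
So 1394*-673 ≡ 1 (mod 6213), and -673 mod 6213 = 5540.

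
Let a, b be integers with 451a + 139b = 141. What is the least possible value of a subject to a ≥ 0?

90

gcd(451, 139) = 1  (451 = 3·139 + 34, 139 = 4·34 + 3, 34 = 11·3 + 1, 3 = 3·1).
1 divides 141, so solutions exist.
Back-substituting, 451·(45) + 139·(-146) = 1.
Scale by 141/1 = 141: (a₀, b₀) = (6345, -20586).
General solution: a = 6345 + 139t, b = -20586 - 451t for integer t.
a ≥ 0: smallest is 6345 mod 139 = 90 (at t = -45), with b = -291.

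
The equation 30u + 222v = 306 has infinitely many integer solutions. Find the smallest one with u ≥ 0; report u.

gcd(222, 30):
  222 = 7*30 + 12
  30 = 2*12 + 6
  12 = 2*6
so gcd(222, 30) = 6.
6 divides 306, so solutions exist.
Back-substitute for Bézout coefficients:
  6 = 30 - 2*12
  ... = 30*(15) + 222*(-2)
Scale by 306/6 = 51: (u₀, v₀) = (765, -102).
General solution: u = 765 + 37t, v = -102 - 5t for integer t.
u ≥ 0: smallest is 765 mod 37 = 25 (at t = -20), with v = -2.

25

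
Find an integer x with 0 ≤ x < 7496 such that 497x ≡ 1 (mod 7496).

6033

gcd(7496, 497) = 1.
By Bézout, 497*(-1463) + 7496*(97) = 1.
So 497*-1463 ≡ 1 (mod 7496), and -1463 mod 7496 = 6033.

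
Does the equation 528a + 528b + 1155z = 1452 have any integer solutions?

yes

gcd(528, 528) = 528  (528 = 1·528).
gcd(528, 1155) = 33.
33 divides 1452, so integer solutions exist.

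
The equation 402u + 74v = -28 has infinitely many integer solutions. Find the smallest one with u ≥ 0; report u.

13

gcd(402, 74):
  402 = 5·74 + 32
  74 = 2·32 + 10
  32 = 3·10 + 2
  10 = 5·2
so gcd(402, 74) = 2.
2 divides -28, so solutions exist.
Back-substitute for Bézout coefficients:
  2 = 32 - 3·10
  ... = 402·(7) + 74·(-38)
Scale by -28/2 = -14: (u₀, v₀) = (-98, 532).
General solution: u = -98 + 37t, v = 532 - 201t for integer t.
u ≥ 0: smallest is -98 mod 37 = 13 (at t = 3), with v = -71.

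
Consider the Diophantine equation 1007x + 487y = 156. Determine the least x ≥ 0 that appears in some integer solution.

gcd(1007, 487) = 1  (1007 = 2*487 + 33, 487 = 14*33 + 25, 33 = 1*25 + 8, 25 = 3*8 + 1, 8 = 8*1).
1 divides 156, so solutions exist.
Back-substituting, 1007*(-59) + 487*(122) = 1.
Scale by 156/1 = 156: (x₀, y₀) = (-9204, 19032).
General solution: x = -9204 + 487t, y = 19032 - 1007t for integer t.
x ≥ 0: smallest is -9204 mod 487 = 49 (at t = 19), with y = -101.

49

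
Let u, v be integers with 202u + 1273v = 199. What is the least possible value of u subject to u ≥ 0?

gcd(1273, 202):
  1273 = 6*202 + 61
  202 = 3*61 + 19
  61 = 3*19 + 4
  19 = 4*4 + 3
  4 = 1*3 + 1
  3 = 3*1
so gcd(1273, 202) = 1.
1 divides 199, so solutions exist.
Back-substitute for Bézout coefficients:
  1 = 4 - 1*3
  ... = 202*(-334) + 1273*(53)
Scale by 199/1 = 199: (u₀, v₀) = (-66466, 10547).
General solution: u = -66466 + 1273t, v = 10547 - 202t for integer t.
u ≥ 0: smallest is -66466 mod 1273 = 1003 (at t = 53), with v = -159.

1003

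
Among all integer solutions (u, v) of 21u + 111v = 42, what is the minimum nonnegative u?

2

gcd(111, 21):
  111 = 5·21 + 6
  21 = 3·6 + 3
  6 = 2·3
so gcd(111, 21) = 3.
3 divides 42, so solutions exist.
Back-substitute for Bézout coefficients:
  3 = 21 - 3·6
  ... = 21·(16) + 111·(-3)
Scale by 42/3 = 14: (u₀, v₀) = (224, -42).
General solution: u = 224 + 37t, v = -42 - 7t for integer t.
u ≥ 0: smallest is 224 mod 37 = 2 (at t = -6), with v = 0.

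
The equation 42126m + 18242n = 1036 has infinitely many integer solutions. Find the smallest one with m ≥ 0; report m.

663

gcd(42126, 18242):
  42126 = 2×18242 + 5642
  18242 = 3×5642 + 1316
  5642 = 4×1316 + 378
  1316 = 3×378 + 182
  378 = 2×182 + 14
  182 = 13×14
so gcd(42126, 18242) = 14.
14 divides 1036, so solutions exist.
Back-substitute for Bézout coefficients:
  14 = 378 - 2×182
  ... = 42126×(97) + 18242×(-224)
Scale by 1036/14 = 74: (m₀, n₀) = (7178, -16576).
General solution: m = 7178 + 1303t, n = -16576 - 3009t for integer t.
m ≥ 0: smallest is 7178 mod 1303 = 663 (at t = -5), with n = -1531.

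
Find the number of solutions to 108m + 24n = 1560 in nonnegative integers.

gcd(108, 24):
  108 = 4·24 + 12
  24 = 2·12
so gcd(108, 24) = 12.
Back-substitute for Bézout coefficients:
  12 = 108 - 4·24
  ... = 108·(1) + 24·(-4)
Scale by 130: one solution is (130, -520). Reduce m mod 2: (0, 65).
General: m = 0 + 2t, n = 65 - 9t.
m ≥ 0 ⇒ t ≥ 0; n ≥ 0 ⇒ t ≤ 7. So t ∈ [0, 7]: 8 solutions.

8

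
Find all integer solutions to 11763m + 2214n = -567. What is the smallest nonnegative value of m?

gcd(11763, 2214) = 9.
9 divides -567, so solutions exist.
By Bézout, 11763×(-115) + 2214×(611) = 9.
Scale by -567/9 = -63: (m₀, n₀) = (7245, -38493).
General solution: m = 7245 + 246t, n = -38493 - 1307t for integer t.
m ≥ 0: smallest is 7245 mod 246 = 111 (at t = -29), with n = -590.

111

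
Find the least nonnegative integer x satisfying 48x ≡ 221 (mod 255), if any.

gcd(255, 48) = 3.
3 does not divide 221, so the congruence has no solution.

no solution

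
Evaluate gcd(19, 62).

gcd(62, 19):
  62 = 3·19 + 5
  19 = 3·5 + 4
  5 = 1·4 + 1
  4 = 4·1
so gcd(62, 19) = 1.

1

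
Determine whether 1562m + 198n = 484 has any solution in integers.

gcd(1562, 198) = 22.
22 divides 484, so integer solutions exist.

yes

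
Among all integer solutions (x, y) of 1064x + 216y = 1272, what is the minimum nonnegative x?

15

gcd(1064, 216):
  1064 = 4·216 + 200
  216 = 1·200 + 16
  200 = 12·16 + 8
  16 = 2·8
so gcd(1064, 216) = 8.
8 divides 1272, so solutions exist.
Back-substitute for Bézout coefficients:
  8 = 200 - 12·16
  ... = 1064·(13) + 216·(-64)
Scale by 1272/8 = 159: (x₀, y₀) = (2067, -10176).
General solution: x = 2067 + 27t, y = -10176 - 133t for integer t.
x ≥ 0: smallest is 2067 mod 27 = 15 (at t = -76), with y = -68.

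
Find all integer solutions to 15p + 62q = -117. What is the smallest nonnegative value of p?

17

gcd(62, 15) = 1  (62 = 4×15 + 2, 15 = 7×2 + 1, 2 = 2×1).
1 divides -117, so solutions exist.
Back-substituting, 15×(29) + 62×(-7) = 1.
Scale by -117/1 = -117: (p₀, q₀) = (-3393, 819).
General solution: p = -3393 + 62t, q = 819 - 15t for integer t.
p ≥ 0: smallest is -3393 mod 62 = 17 (at t = 55), with q = -6.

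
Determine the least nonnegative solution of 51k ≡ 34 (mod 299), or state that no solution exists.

200

gcd(299, 51) = 1.
1 divides 34, so solutions exist.
By Bézout, 51·(129) + 299·(-22) = 1.
So 51·(129) ≡ 1 (mod 299); multiply by 34: k ≡ 4386 (mod 299).
Smallest nonnegative: k = 4386 mod 299 = 200.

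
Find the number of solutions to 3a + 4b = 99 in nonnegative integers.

9

gcd(4, 3) = 1.
By Bézout, 3*(-1) + 4*(1) = 1.
One solution: (1, 24).
General: a = 1 + 4t, b = 24 - 3t.
a ≥ 0 ⇒ t ≥ 0; b ≥ 0 ⇒ t ≤ 8. So t ∈ [0, 8]: 9 solutions.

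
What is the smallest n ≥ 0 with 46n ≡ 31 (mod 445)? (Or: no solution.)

gcd(445, 46) = 1  (445 = 9×46 + 31, 46 = 1×31 + 15, 31 = 2×15 + 1, 15 = 15×1).
1 divides 31, so solutions exist.
Back-substituting, 46×(-29) + 445×(3) = 1.
So 46×(-29) ≡ 1 (mod 445); multiply by 31: n ≡ -899 (mod 445).
Smallest nonnegative: n = -899 mod 445 = 436.

436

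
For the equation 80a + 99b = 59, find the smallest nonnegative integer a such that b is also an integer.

gcd(99, 80) = 1  (99 = 1·80 + 19, 80 = 4·19 + 4, 19 = 4·4 + 3, 4 = 1·3 + 1, 3 = 3·1).
1 divides 59, so solutions exist.
Back-substituting, 80·(26) + 99·(-21) = 1.
Scale by 59/1 = 59: (a₀, b₀) = (1534, -1239).
General solution: a = 1534 + 99t, b = -1239 - 80t for integer t.
a ≥ 0: smallest is 1534 mod 99 = 49 (at t = -15), with b = -39.

49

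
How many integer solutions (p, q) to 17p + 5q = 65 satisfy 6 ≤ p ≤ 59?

10

gcd(17, 5):
  17 = 3×5 + 2
  5 = 2×2 + 1
  2 = 2×1
so gcd(17, 5) = 1.
Back-substitute for Bézout coefficients:
  1 = 5 - 2×2
  ... = 17×(-2) + 5×(7)
Scale by 65: particular solution (-130, 455); reduce p mod 5: (0, 13).
General solution: p = 0 + 5t, q = 13 - 17t for integer t.
6 ≤ 0 + 5t ≤ 59 gives t ∈ [2, 11], which is 10 values.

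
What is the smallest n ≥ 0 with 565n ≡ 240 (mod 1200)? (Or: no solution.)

96

gcd(1200, 565) = 5  (1200 = 2·565 + 70, 565 = 8·70 + 5, 70 = 14·5).
5 divides 240, so solutions exist.
Back-substituting, 565·(17) + 1200·(-8) = 5.
So 565·(17) ≡ 5 (mod 1200); multiply by 48: n ≡ 816 (mod 240).
Smallest nonnegative: n = 816 mod 240 = 96.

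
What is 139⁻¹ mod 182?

gcd(182, 139) = 1.
By Bézout, 139*(55) + 182*(-42) = 1.
So 139*55 ≡ 1 (mod 182), and 55 mod 182 = 55.

55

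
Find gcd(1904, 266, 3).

1

gcd(1904, 266):
  1904 = 7·266 + 42
  266 = 6·42 + 14
  42 = 3·14
so gcd(1904, 266) = 14.
gcd(14, 3) = 1.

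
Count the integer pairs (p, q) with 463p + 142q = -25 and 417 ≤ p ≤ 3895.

gcd(463, 142) = 1  (463 = 3×142 + 37, 142 = 3×37 + 31, 37 = 1×31 + 6, 31 = 5×6 + 1, 6 = 6×1).
Back-substituting, 463×(-23) + 142×(75) = 1.
Scale by -25: particular solution (575, -1875); reduce p mod 142: (7, -23).
General solution: p = 7 + 142t, q = -23 - 463t for integer t.
417 ≤ 7 + 142t ≤ 3895 gives t ∈ [3, 27], which is 25 values.

25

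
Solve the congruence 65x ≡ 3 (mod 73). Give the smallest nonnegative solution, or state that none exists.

27

gcd(73, 65) = 1.
1 divides 3, so solutions exist.
By Bézout, 65·(9) + 73·(-8) = 1.
So 65·(9) ≡ 1 (mod 73); multiply by 3: x ≡ 27 (mod 73).
Smallest nonnegative: x = 27 mod 73 = 27.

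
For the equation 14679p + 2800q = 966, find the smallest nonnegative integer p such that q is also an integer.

154

gcd(14679, 2800):
  14679 = 5·2800 + 679
  2800 = 4·679 + 84
  679 = 8·84 + 7
  84 = 12·7
so gcd(14679, 2800) = 7.
7 divides 966, so solutions exist.
Back-substitute for Bézout coefficients:
  7 = 679 - 8·84
  ... = 14679·(33) + 2800·(-173)
Scale by 966/7 = 138: (p₀, q₀) = (4554, -23874).
General solution: p = 4554 + 400t, q = -23874 - 2097t for integer t.
p ≥ 0: smallest is 4554 mod 400 = 154 (at t = -11), with q = -807.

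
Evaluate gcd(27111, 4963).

gcd(27111, 4963) = 7  (27111 = 5×4963 + 2296, 4963 = 2×2296 + 371, 2296 = 6×371 + 70, 371 = 5×70 + 21, 70 = 3×21 + 7, 21 = 3×7).

7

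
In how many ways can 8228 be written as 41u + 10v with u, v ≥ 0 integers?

gcd(41, 10) = 1.
By Bézout, 41*(1) + 10*(-4) = 1.
One solution: (8, 790).
General: u = 8 + 10t, v = 790 - 41t.
u ≥ 0 ⇒ t ≥ 0; v ≥ 0 ⇒ t ≤ 19. So t ∈ [0, 19]: 20 solutions.

20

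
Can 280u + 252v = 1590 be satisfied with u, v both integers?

gcd(280, 252):
  280 = 1·252 + 28
  252 = 9·28
so gcd(280, 252) = 28.
28 does not divide 1590 (remainder 22), so no integer solutions.

no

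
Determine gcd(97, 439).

1

gcd(439, 97):
  439 = 4×97 + 51
  97 = 1×51 + 46
  51 = 1×46 + 5
  46 = 9×5 + 1
  5 = 5×1
so gcd(439, 97) = 1.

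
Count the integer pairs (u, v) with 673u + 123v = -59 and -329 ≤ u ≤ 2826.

26

gcd(673, 123) = 1  (673 = 5×123 + 58, 123 = 2×58 + 7, 58 = 8×7 + 2, 7 = 3×2 + 1, 2 = 2×1).
Back-substituting, 673×(-53) + 123×(290) = 1.
Scale by -59: particular solution (3127, -17110); reduce u mod 123: (52, -285).
General solution: u = 52 + 123t, v = -285 - 673t for integer t.
-329 ≤ 52 + 123t ≤ 2826 gives t ∈ [-3, 22], which is 26 values.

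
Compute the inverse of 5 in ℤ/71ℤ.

gcd(71, 5) = 1.
By Bézout, 5·(-14) + 71·(1) = 1.
So 5·-14 ≡ 1 (mod 71), and -14 mod 71 = 57.

57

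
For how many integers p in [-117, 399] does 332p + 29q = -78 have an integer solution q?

17

gcd(332, 29) = 1  (332 = 11×29 + 13, 29 = 2×13 + 3, 13 = 4×3 + 1, 3 = 3×1).
Back-substituting, 332×(9) + 29×(-103) = 1.
Scale by -78: particular solution (-702, 8034); reduce p mod 29: (23, -266).
General solution: p = 23 + 29t, q = -266 - 332t for integer t.
-117 ≤ 23 + 29t ≤ 399 gives t ∈ [-4, 12], which is 17 values.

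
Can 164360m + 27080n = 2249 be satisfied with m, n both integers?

gcd(164360, 27080) = 40  (164360 = 6×27080 + 1880, 27080 = 14×1880 + 760, 1880 = 2×760 + 360, 760 = 2×360 + 40, 360 = 9×40).
40 does not divide 2249 (remainder 9), so no integer solutions.

no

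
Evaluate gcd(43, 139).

1

gcd(139, 43):
  139 = 3·43 + 10
  43 = 4·10 + 3
  10 = 3·3 + 1
  3 = 3·1
so gcd(139, 43) = 1.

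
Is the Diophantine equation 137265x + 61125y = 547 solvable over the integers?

gcd(137265, 61125):
  137265 = 2×61125 + 15015
  61125 = 4×15015 + 1065
  15015 = 14×1065 + 105
  1065 = 10×105 + 15
  105 = 7×15
so gcd(137265, 61125) = 15.
15 does not divide 547 (remainder 7), so no integer solutions.

no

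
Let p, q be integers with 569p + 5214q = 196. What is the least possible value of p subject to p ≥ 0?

4298

gcd(5214, 569):
  5214 = 9*569 + 93
  569 = 6*93 + 11
  93 = 8*11 + 5
  11 = 2*5 + 1
  5 = 5*1
so gcd(5214, 569) = 1.
1 divides 196, so solutions exist.
Back-substitute for Bézout coefficients:
  1 = 11 - 2*5
  ... = 569*(953) + 5214*(-104)
Scale by 196/1 = 196: (p₀, q₀) = (186788, -20384).
General solution: p = 186788 + 5214t, q = -20384 - 569t for integer t.
p ≥ 0: smallest is 186788 mod 5214 = 4298 (at t = -35), with q = -469.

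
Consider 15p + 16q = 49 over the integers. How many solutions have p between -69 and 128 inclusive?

13

gcd(16, 15):
  16 = 1*15 + 1
  15 = 15*1
so gcd(16, 15) = 1.
Back-substitute for Bézout coefficients:
  1 = 16 - 1*15
  ... = 15*(-1) + 16*(1)
Scale by 49: particular solution (-49, 49); reduce p mod 16: (15, -11).
General solution: p = 15 + 16t, q = -11 - 15t for integer t.
-69 ≤ 15 + 16t ≤ 128 gives t ∈ [-5, 7], which is 13 values.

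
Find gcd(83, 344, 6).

gcd(344, 83):
  344 = 4·83 + 12
  83 = 6·12 + 11
  12 = 1·11 + 1
  11 = 11·1
so gcd(344, 83) = 1.
gcd(1, 6) = 1.

1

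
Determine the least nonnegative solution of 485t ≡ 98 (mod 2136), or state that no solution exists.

gcd(2136, 485) = 1.
1 divides 98, so solutions exist.
By Bézout, 485×(-643) + 2136×(146) = 1.
So 485×(-643) ≡ 1 (mod 2136); multiply by 98: t ≡ -63014 (mod 2136).
Smallest nonnegative: t = -63014 mod 2136 = 1066.

1066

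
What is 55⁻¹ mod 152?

gcd(152, 55) = 1.
By Bézout, 55×(47) + 152×(-17) = 1.
So 55×47 ≡ 1 (mod 152), and 47 mod 152 = 47.

47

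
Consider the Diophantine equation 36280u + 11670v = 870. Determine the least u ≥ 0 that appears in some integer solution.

405

gcd(36280, 11670) = 10  (36280 = 3·11670 + 1270, 11670 = 9·1270 + 240, 1270 = 5·240 + 70, 240 = 3·70 + 30, 70 = 2·30 + 10, 30 = 3·10).
10 divides 870, so solutions exist.
Back-substituting, 36280·(340) + 11670·(-1057) = 10.
Scale by 870/10 = 87: (u₀, v₀) = (29580, -91959).
General solution: u = 29580 + 1167t, v = -91959 - 3628t for integer t.
u ≥ 0: smallest is 29580 mod 1167 = 405 (at t = -25), with v = -1259.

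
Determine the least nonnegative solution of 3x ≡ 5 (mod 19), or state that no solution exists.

8

gcd(19, 3) = 1.
1 divides 5, so solutions exist.
By Bézout, 3*(-6) + 19*(1) = 1.
So 3*(-6) ≡ 1 (mod 19); multiply by 5: x ≡ -30 (mod 19).
Smallest nonnegative: x = -30 mod 19 = 8.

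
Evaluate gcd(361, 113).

1

gcd(361, 113):
  361 = 3·113 + 22
  113 = 5·22 + 3
  22 = 7·3 + 1
  3 = 3·1
so gcd(361, 113) = 1.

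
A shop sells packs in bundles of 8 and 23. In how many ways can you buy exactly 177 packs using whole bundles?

Need nonnegative integers with 8j + 23k = 177.
gcd(8, 23) = 1, and 8·(3) + 23·(-1) = 1.
So (j₀, k₀) = (531, -177); general j = 531 + 23t, k = -177 - 8t.
j ≥ 0 ⇒ t ≥ -23; k ≥ 0 ⇒ t ≤ -23. That's 1 value of t.

1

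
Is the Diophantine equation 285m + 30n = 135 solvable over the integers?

gcd(285, 30) = 15  (285 = 9×30 + 15, 30 = 2×15).
15 divides 135, so integer solutions exist.

yes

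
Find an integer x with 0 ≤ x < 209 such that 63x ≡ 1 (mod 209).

73

gcd(209, 63):
  209 = 3*63 + 20
  63 = 3*20 + 3
  20 = 6*3 + 2
  3 = 1*2 + 1
  2 = 2*1
so gcd(209, 63) = 1.
Back-substitute for Bézout coefficients:
  1 = 3 - 1*2
  ... = 63*(73) + 209*(-22)
So 63*73 ≡ 1 (mod 209), and 73 mod 209 = 73.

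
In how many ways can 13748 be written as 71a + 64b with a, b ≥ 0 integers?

gcd(71, 64):
  71 = 1·64 + 7
  64 = 9·7 + 1
  7 = 7·1
so gcd(71, 64) = 1.
Back-substitute for Bézout coefficients:
  1 = 64 - 9·7
  ... = 71·(-9) + 64·(10)
Scale by 13748: one solution is (-123732, 137480). Reduce a mod 64: (44, 166).
General: a = 44 + 64t, b = 166 - 71t.
a ≥ 0 ⇒ t ≥ 0; b ≥ 0 ⇒ t ≤ 2. So t ∈ [0, 2]: 3 solutions.

3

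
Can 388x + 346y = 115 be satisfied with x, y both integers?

gcd(388, 346):
  388 = 1×346 + 42
  346 = 8×42 + 10
  42 = 4×10 + 2
  10 = 5×2
so gcd(388, 346) = 2.
2 does not divide 115 (remainder 1), so no integer solutions.

no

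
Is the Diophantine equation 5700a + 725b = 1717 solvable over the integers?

no

gcd(5700, 725) = 25.
25 does not divide 1717 (remainder 17), so no integer solutions.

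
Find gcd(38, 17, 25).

gcd(38, 17) = 1.
gcd(1, 25) = 1.

1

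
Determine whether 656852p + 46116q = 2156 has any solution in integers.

yes

gcd(656852, 46116) = 28  (656852 = 14·46116 + 11228, 46116 = 4·11228 + 1204, 11228 = 9·1204 + 392, 1204 = 3·392 + 28, 392 = 14·28).
28 divides 2156, so integer solutions exist.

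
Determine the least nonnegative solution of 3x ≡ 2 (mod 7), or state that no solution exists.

gcd(7, 3):
  7 = 2*3 + 1
  3 = 3*1
so gcd(7, 3) = 1.
1 divides 2, so solutions exist.
Back-substitute for Bézout coefficients:
  1 = 7 - 2*3
  ... = 3*(-2) + 7*(1)
So 3*(-2) ≡ 1 (mod 7); multiply by 2: x ≡ -4 (mod 7).
Smallest nonnegative: x = -4 mod 7 = 3.

3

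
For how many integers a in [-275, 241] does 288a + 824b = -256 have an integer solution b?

5

gcd(824, 288) = 8.
By Bézout, 288×(-20) + 824×(7) = 8.
Particular solution: (22, -8).
General solution: a = 22 + 103t, b = -8 - 36t for integer t.
-275 ≤ 22 + 103t ≤ 241 gives t ∈ [-2, 2], which is 5 values.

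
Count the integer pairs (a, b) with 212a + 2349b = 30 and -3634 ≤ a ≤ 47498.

22

gcd(2349, 212) = 1.
By Bézout, 212×(-277) + 2349×(25) = 1.
Particular solution: (1086, -98).
General solution: a = 1086 + 2349t, b = -98 - 212t for integer t.
-3634 ≤ 1086 + 2349t ≤ 47498 gives t ∈ [-2, 19], which is 22 values.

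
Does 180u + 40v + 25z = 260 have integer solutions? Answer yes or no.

gcd(180, 40) = 20.
gcd(20, 25) = 5.
5 divides 260, so integer solutions exist.

yes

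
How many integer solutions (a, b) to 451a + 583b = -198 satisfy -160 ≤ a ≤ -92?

gcd(583, 451) = 11  (583 = 1·451 + 132, 451 = 3·132 + 55, 132 = 2·55 + 22, 55 = 2·22 + 11, 22 = 2·11).
Back-substituting, 451·(22) + 583·(-17) = 11.
Scale by -18: particular solution (-396, 306); reduce a mod 53: (28, -22).
General solution: a = 28 + 53t, b = -22 - 41t for integer t.
-160 ≤ 28 + 53t ≤ -92 gives t ∈ [-3, -3], which is 1 value.

1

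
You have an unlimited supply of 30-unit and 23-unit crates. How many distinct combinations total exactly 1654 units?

Need nonnegative integers with 30j + 23k = 1654.
gcd(30, 23) = 1, and 30·(10) + 23·(-13) = 1.
So (j₀, k₀) = (16540, -21502); general j = 16540 + 23t, k = -21502 - 30t.
j ≥ 0 ⇒ t ≥ -719; k ≥ 0 ⇒ t ≤ -717. That's 3 values of t.

3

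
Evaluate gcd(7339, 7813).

gcd(7813, 7339):
  7813 = 1·7339 + 474
  7339 = 15·474 + 229
  474 = 2·229 + 16
  229 = 14·16 + 5
  16 = 3·5 + 1
  5 = 5·1
so gcd(7813, 7339) = 1.

1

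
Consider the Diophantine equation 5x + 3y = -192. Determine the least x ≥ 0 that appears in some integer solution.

0

gcd(5, 3):
  5 = 1·3 + 2
  3 = 1·2 + 1
  2 = 2·1
so gcd(5, 3) = 1.
1 divides -192, so solutions exist.
Back-substitute for Bézout coefficients:
  1 = 3 - 1·2
  ... = 5·(-1) + 3·(2)
Scale by -192/1 = -192: (x₀, y₀) = (192, -384).
General solution: x = 192 + 3t, y = -384 - 5t for integer t.
x ≥ 0: smallest is 192 mod 3 = 0 (at t = -64), with y = -64.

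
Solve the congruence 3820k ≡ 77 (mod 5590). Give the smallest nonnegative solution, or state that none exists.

no solution

gcd(5590, 3820):
  5590 = 1*3820 + 1770
  3820 = 2*1770 + 280
  1770 = 6*280 + 90
  280 = 3*90 + 10
  90 = 9*10
so gcd(5590, 3820) = 10.
10 does not divide 77, so the congruence has no solution.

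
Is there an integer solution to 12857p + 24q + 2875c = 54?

gcd(12857, 24) = 1.
gcd(1, 2875) = 1.
1 divides 54, so integer solutions exist.

yes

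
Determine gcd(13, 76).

gcd(76, 13):
  76 = 5×13 + 11
  13 = 1×11 + 2
  11 = 5×2 + 1
  2 = 2×1
so gcd(76, 13) = 1.

1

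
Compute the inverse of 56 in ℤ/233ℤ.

gcd(233, 56):
  233 = 4×56 + 9
  56 = 6×9 + 2
  9 = 4×2 + 1
  2 = 2×1
so gcd(233, 56) = 1.
Back-substitute for Bézout coefficients:
  1 = 9 - 4×2
  ... = 56×(-104) + 233×(25)
So 56×-104 ≡ 1 (mod 233), and -104 mod 233 = 129.

129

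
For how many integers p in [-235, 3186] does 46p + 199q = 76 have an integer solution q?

gcd(199, 46) = 1.
By Bézout, 46×(13) + 199×(-3) = 1.
Particular solution: (192, -44).
General solution: p = 192 + 199t, q = -44 - 46t for integer t.
-235 ≤ 192 + 199t ≤ 3186 gives t ∈ [-2, 15], which is 18 values.

18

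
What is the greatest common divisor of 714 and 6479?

gcd(6479, 714):
  6479 = 9·714 + 53
  714 = 13·53 + 25
  53 = 2·25 + 3
  25 = 8·3 + 1
  3 = 3·1
so gcd(6479, 714) = 1.

1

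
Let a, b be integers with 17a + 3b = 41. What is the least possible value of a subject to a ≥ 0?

1

gcd(17, 3) = 1.
1 divides 41, so solutions exist.
By Bézout, 17*(-1) + 3*(6) = 1.
Scale by 41/1 = 41: (a₀, b₀) = (-41, 246).
General solution: a = -41 + 3t, b = 246 - 17t for integer t.
a ≥ 0: smallest is -41 mod 3 = 1 (at t = 14), with b = 8.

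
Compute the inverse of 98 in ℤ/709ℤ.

gcd(709, 98):
  709 = 7×98 + 23
  98 = 4×23 + 6
  23 = 3×6 + 5
  6 = 1×5 + 1
  5 = 5×1
so gcd(709, 98) = 1.
Back-substitute for Bézout coefficients:
  1 = 6 - 1×5
  ... = 98×(123) + 709×(-17)
So 98×123 ≡ 1 (mod 709), and 123 mod 709 = 123.

123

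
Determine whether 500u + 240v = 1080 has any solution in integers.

yes

gcd(500, 240) = 20  (500 = 2×240 + 20, 240 = 12×20).
20 divides 1080, so integer solutions exist.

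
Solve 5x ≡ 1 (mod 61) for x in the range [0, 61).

49

gcd(61, 5):
  61 = 12·5 + 1
  5 = 5·1
so gcd(61, 5) = 1.
Back-substitute for Bézout coefficients:
  1 = 61 - 12·5
  ... = 5·(-12) + 61·(1)
So 5·-12 ≡ 1 (mod 61), and -12 mod 61 = 49.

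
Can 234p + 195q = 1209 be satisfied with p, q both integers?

yes

gcd(234, 195) = 39  (234 = 1·195 + 39, 195 = 5·39).
39 divides 1209, so integer solutions exist.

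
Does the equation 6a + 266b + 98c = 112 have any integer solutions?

gcd(266, 6) = 2  (266 = 44*6 + 2, 6 = 3*2).
gcd(2, 98) = 2.
2 divides 112, so integer solutions exist.

yes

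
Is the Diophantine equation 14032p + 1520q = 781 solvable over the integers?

no

gcd(14032, 1520):
  14032 = 9·1520 + 352
  1520 = 4·352 + 112
  352 = 3·112 + 16
  112 = 7·16
so gcd(14032, 1520) = 16.
16 does not divide 781 (remainder 13), so no integer solutions.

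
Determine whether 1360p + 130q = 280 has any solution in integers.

gcd(1360, 130) = 10  (1360 = 10·130 + 60, 130 = 2·60 + 10, 60 = 6·10).
10 divides 280, so integer solutions exist.

yes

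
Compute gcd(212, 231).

gcd(231, 212) = 1  (231 = 1·212 + 19, 212 = 11·19 + 3, 19 = 6·3 + 1, 3 = 3·1).

1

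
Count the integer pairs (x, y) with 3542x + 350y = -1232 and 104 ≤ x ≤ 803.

gcd(3542, 350) = 14  (3542 = 10×350 + 42, 350 = 8×42 + 14, 42 = 3×14).
Back-substituting, 3542×(-8) + 350×(81) = 14.
Scale by -88: particular solution (704, -7128); reduce x mod 25: (4, -44).
General solution: x = 4 + 25t, y = -44 - 253t for integer t.
104 ≤ 4 + 25t ≤ 803 gives t ∈ [4, 31], which is 28 values.

28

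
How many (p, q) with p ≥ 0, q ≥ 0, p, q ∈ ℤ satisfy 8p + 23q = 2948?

gcd(23, 8):
  23 = 2*8 + 7
  8 = 1*7 + 1
  7 = 7*1
so gcd(23, 8) = 1.
Back-substitute for Bézout coefficients:
  1 = 8 - 1*7
  ... = 8*(3) + 23*(-1)
Scale by 2948: one solution is (8844, -2948). Reduce p mod 23: (12, 124).
General: p = 12 + 23t, q = 124 - 8t.
p ≥ 0 ⇒ t ≥ 0; q ≥ 0 ⇒ t ≤ 15. So t ∈ [0, 15]: 16 solutions.

16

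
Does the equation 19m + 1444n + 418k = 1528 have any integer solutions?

no

gcd(1444, 19):
  1444 = 76·19
so gcd(1444, 19) = 19.
gcd(19, 418) = 19.
19 does not divide 1528 (remainder 8), so no integer solutions.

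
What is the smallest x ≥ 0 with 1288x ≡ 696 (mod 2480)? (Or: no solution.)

gcd(2480, 1288):
  2480 = 1*1288 + 1192
  1288 = 1*1192 + 96
  1192 = 12*96 + 40
  96 = 2*40 + 16
  40 = 2*16 + 8
  16 = 2*8
so gcd(2480, 1288) = 8.
8 divides 696, so solutions exist.
Back-substitute for Bézout coefficients:
  8 = 40 - 2*16
  ... = 1288*(-129) + 2480*(67)
So 1288*(-129) ≡ 8 (mod 2480); multiply by 87: x ≡ -11223 (mod 310).
Smallest nonnegative: x = -11223 mod 310 = 247.

247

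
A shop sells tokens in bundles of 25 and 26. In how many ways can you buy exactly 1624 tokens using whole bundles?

Need nonnegative integers with 25j + 26k = 1624.
gcd(25, 26) = 1, and 25·(-1) + 26·(1) = 1.
So (j₀, k₀) = (-1624, 1624); general j = -1624 + 26t, k = 1624 - 25t.
j ≥ 0 ⇒ t ≥ 63; k ≥ 0 ⇒ t ≤ 64. That's 2 values of t.

2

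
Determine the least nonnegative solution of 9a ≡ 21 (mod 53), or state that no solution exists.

gcd(53, 9) = 1  (53 = 5·9 + 8, 9 = 1·8 + 1, 8 = 8·1).
1 divides 21, so solutions exist.
Back-substituting, 9·(6) + 53·(-1) = 1.
So 9·(6) ≡ 1 (mod 53); multiply by 21: a ≡ 126 (mod 53).
Smallest nonnegative: a = 126 mod 53 = 20.

20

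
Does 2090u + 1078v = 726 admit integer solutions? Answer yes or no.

yes

gcd(2090, 1078) = 22.
22 divides 726, so integer solutions exist.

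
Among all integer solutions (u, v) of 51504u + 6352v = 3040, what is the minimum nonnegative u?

226

gcd(51504, 6352) = 16.
16 divides 3040, so solutions exist.
By Bézout, 51504*(-120) + 6352*(973) = 16.
Scale by 3040/16 = 190: (u₀, v₀) = (-22800, 184870).
General solution: u = -22800 + 397t, v = 184870 - 3219t for integer t.
u ≥ 0: smallest is -22800 mod 397 = 226 (at t = 58), with v = -1832.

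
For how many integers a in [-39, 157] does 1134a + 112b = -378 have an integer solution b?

25

gcd(1134, 112) = 14  (1134 = 10*112 + 14, 112 = 8*14).
Back-substituting, 1134*(1) + 112*(-10) = 14.
Scale by -27: particular solution (-27, 270); reduce a mod 8: (5, -54).
General solution: a = 5 + 8t, b = -54 - 81t for integer t.
-39 ≤ 5 + 8t ≤ 157 gives t ∈ [-5, 19], which is 25 values.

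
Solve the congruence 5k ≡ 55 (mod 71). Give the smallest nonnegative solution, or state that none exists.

11

gcd(71, 5) = 1  (71 = 14*5 + 1, 5 = 5*1).
1 divides 55, so solutions exist.
Back-substituting, 5*(-14) + 71*(1) = 1.
So 5*(-14) ≡ 1 (mod 71); multiply by 55: k ≡ -770 (mod 71).
Smallest nonnegative: k = -770 mod 71 = 11.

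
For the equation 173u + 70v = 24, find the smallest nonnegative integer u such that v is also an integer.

gcd(173, 70):
  173 = 2*70 + 33
  70 = 2*33 + 4
  33 = 8*4 + 1
  4 = 4*1
so gcd(173, 70) = 1.
1 divides 24, so solutions exist.
Back-substitute for Bézout coefficients:
  1 = 33 - 8*4
  ... = 173*(17) + 70*(-42)
Scale by 24/1 = 24: (u₀, v₀) = (408, -1008).
General solution: u = 408 + 70t, v = -1008 - 173t for integer t.
u ≥ 0: smallest is 408 mod 70 = 58 (at t = -5), with v = -143.

58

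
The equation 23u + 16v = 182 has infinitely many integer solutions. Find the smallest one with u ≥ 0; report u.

10

gcd(23, 16):
  23 = 1·16 + 7
  16 = 2·7 + 2
  7 = 3·2 + 1
  2 = 2·1
so gcd(23, 16) = 1.
1 divides 182, so solutions exist.
Back-substitute for Bézout coefficients:
  1 = 7 - 3·2
  ... = 23·(7) + 16·(-10)
Scale by 182/1 = 182: (u₀, v₀) = (1274, -1820).
General solution: u = 1274 + 16t, v = -1820 - 23t for integer t.
u ≥ 0: smallest is 1274 mod 16 = 10 (at t = -79), with v = -3.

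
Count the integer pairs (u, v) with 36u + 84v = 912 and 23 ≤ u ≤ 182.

23

gcd(84, 36):
  84 = 2*36 + 12
  36 = 3*12
so gcd(84, 36) = 12.
Back-substitute for Bézout coefficients:
  12 = 84 - 2*36
  ... = 36*(-2) + 84*(1)
Scale by 76: particular solution (-152, 76); reduce u mod 7: (2, 10).
General solution: u = 2 + 7t, v = 10 - 3t for integer t.
23 ≤ 2 + 7t ≤ 182 gives t ∈ [3, 25], which is 23 values.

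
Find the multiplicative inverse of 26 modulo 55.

gcd(55, 26):
  55 = 2×26 + 3
  26 = 8×3 + 2
  3 = 1×2 + 1
  2 = 2×1
so gcd(55, 26) = 1.
Back-substitute for Bézout coefficients:
  1 = 3 - 1×2
  ... = 26×(-19) + 55×(9)
So 26×-19 ≡ 1 (mod 55), and -19 mod 55 = 36.

36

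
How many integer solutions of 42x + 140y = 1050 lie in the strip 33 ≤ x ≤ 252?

22

gcd(140, 42):
  140 = 3*42 + 14
  42 = 3*14
so gcd(140, 42) = 14.
Back-substitute for Bézout coefficients:
  14 = 140 - 3*42
  ... = 42*(-3) + 140*(1)
Scale by 75: particular solution (-225, 75); reduce x mod 10: (5, 6).
General solution: x = 5 + 10t, y = 6 - 3t for integer t.
33 ≤ 5 + 10t ≤ 252 gives t ∈ [3, 24], which is 22 values.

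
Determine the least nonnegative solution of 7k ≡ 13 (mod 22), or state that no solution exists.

gcd(22, 7) = 1  (22 = 3×7 + 1, 7 = 7×1).
1 divides 13, so solutions exist.
Back-substituting, 7×(-3) + 22×(1) = 1.
So 7×(-3) ≡ 1 (mod 22); multiply by 13: k ≡ -39 (mod 22).
Smallest nonnegative: k = -39 mod 22 = 5.

5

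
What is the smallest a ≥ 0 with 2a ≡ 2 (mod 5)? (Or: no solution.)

gcd(5, 2) = 1  (5 = 2×2 + 1, 2 = 2×1).
1 divides 2, so solutions exist.
Back-substituting, 2×(-2) + 5×(1) = 1.
So 2×(-2) ≡ 1 (mod 5); multiply by 2: a ≡ -4 (mod 5).
Smallest nonnegative: a = -4 mod 5 = 1.

1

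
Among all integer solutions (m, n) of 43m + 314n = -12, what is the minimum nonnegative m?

gcd(314, 43) = 1  (314 = 7*43 + 13, 43 = 3*13 + 4, 13 = 3*4 + 1, 4 = 4*1).
1 divides -12, so solutions exist.
Back-substituting, 43*(-73) + 314*(10) = 1.
Scale by -12/1 = -12: (m₀, n₀) = (876, -120).
General solution: m = 876 + 314t, n = -120 - 43t for integer t.
m ≥ 0: smallest is 876 mod 314 = 248 (at t = -2), with n = -34.

248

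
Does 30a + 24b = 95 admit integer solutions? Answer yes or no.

gcd(30, 24) = 6  (30 = 1*24 + 6, 24 = 4*6).
6 does not divide 95 (remainder 5), so no integer solutions.

no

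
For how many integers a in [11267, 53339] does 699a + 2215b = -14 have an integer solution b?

gcd(2215, 699):
  2215 = 3*699 + 118
  699 = 5*118 + 109
  118 = 1*109 + 9
  109 = 12*9 + 1
  9 = 9*1
so gcd(2215, 699) = 1.
Back-substitute for Bézout coefficients:
  1 = 109 - 12*9
  ... = 699*(244) + 2215*(-77)
Scale by -14: particular solution (-3416, 1078); reduce a mod 2215: (1014, -320).
General solution: a = 1014 + 2215t, b = -320 - 699t for integer t.
11267 ≤ 1014 + 2215t ≤ 53339 gives t ∈ [5, 23], which is 19 values.

19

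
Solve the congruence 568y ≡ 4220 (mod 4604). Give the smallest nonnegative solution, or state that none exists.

gcd(4604, 568):
  4604 = 8·568 + 60
  568 = 9·60 + 28
  60 = 2·28 + 4
  28 = 7·4
so gcd(4604, 568) = 4.
4 divides 4220, so solutions exist.
Back-substitute for Bézout coefficients:
  4 = 60 - 2·28
  ... = 568·(-154) + 4604·(19)
So 568·(-154) ≡ 4 (mod 4604); multiply by 1055: y ≡ -162470 (mod 1151).
Smallest nonnegative: y = -162470 mod 1151 = 972.

972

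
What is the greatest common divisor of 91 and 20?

gcd(91, 20):
  91 = 4×20 + 11
  20 = 1×11 + 9
  11 = 1×9 + 2
  9 = 4×2 + 1
  2 = 2×1
so gcd(91, 20) = 1.

1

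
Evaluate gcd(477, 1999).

gcd(1999, 477) = 1  (1999 = 4·477 + 91, 477 = 5·91 + 22, 91 = 4·22 + 3, 22 = 7·3 + 1, 3 = 3·1).

1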